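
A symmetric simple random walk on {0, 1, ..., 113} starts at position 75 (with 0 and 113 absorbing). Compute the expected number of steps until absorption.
E[τ | X_0 = 75] = 2850

Let v_k = E[τ | X_0 = k]. Boundary: v_0 = v_113 = 0. Recurrence: v_k = 1 + (v_{k-1} + v_{k+1})/2 for 1 ≤ k ≤ 112. The particular solution to v_k − (v_{k-1} + v_{k+1})/2 = 1 is v_k = −k^2. Adding homogeneous solution A + B k and matching boundaries gives v_k = k (113 − k). Substituting k = 75: v_75 = 75 · 38 = 2850.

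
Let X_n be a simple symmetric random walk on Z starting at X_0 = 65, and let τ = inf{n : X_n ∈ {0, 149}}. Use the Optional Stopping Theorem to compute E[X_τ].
E[X_τ] = 65

X_n is a martingale and τ is a bounded-mean stopping time (indeed τ is finite a.s. with bounded expectation since the walk is in a bounded region). By the OST, E[X_τ] = E[X_0] = 65. Equivalently: E[X_τ] = 149 · P(hit 149 first) + 0 · P(hit 0 first) = 149 · (65/149) = 65.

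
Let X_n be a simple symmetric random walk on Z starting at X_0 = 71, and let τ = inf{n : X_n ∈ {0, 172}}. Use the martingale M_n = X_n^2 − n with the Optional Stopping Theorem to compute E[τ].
E[τ] = 7171

M_n = X_n^2 − n is a martingale (since E[X_{n+1}^2 | F_n] = X_n^2 + 1). By OST (τ has finite mean in a bounded region), E[M_τ] = E[M_0] = X_0^2 − 0 = 71^2 = 5041. Also E[M_τ] = E[X_τ^2] − E[τ]. The walk exits at 0 or 172, with P(hit 172 first) = 71/172, so E[X_τ^2] = 172^2 · 71/172 + 0 = 12212. Thus E[τ] = E[X_τ^2] − E[M_τ] = 12212 − 5041 = 7171 = 71(172 − 71) = 7171.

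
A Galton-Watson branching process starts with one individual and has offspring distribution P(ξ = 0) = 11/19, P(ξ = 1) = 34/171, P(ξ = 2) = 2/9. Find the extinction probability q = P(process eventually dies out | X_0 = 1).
q = 1

Mean offspring μ = 0·11/19 + 1·34/171 + 2·2/9 = 110/171 ≤ 1. For μ ≤ 1 with offspring not concentrated at 1, the Galton-Watson process goes extinct almost surely, so q = 1.
(Algebraic check: The pgf is f(s) = 11/19 + 34/171·s + 2/9·s². The extinction probability q is the smallest fixed point of f in [0, 1]. Setting s = f(s):
  2/9·s² + (34/171 − 1)·s + 11/19 = 0
  2/9·s² − (11/19 + 2/9)·s + 11/19 = 0
which factors as (s − 1)·(2/9·s − 11/19) = 0, giving roots s = 1 and s = (11/19)/(2/9) = 99/38. Since 99/38 ≥ 1, the smallest root in [0, 1] is s = 1.)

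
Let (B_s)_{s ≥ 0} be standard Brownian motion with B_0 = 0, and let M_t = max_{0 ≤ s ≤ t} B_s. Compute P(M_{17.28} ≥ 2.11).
P(M_{17.28} ≥ 2.11) = 2·P(B_{17.28} ≥ 2.11) = 2(1 − Φ(2.11/√17.28)) ≈ 0.6117

By the reflection principle for Brownian motion, P(M_t ≥ a) = 2 · P(B_t ≥ a) for a ≥ 0. Since B_t ~ N(0, t), P(B_t ≥ 2.11) = 1 − Φ(2.11/√t) = 1 − Φ(2.11/√17.28) = 1 − Φ(0.5076). So
  P(M_{17.28} ≥ 2.11) = 2(1 − Φ(0.5076)) ≈ 0.6117.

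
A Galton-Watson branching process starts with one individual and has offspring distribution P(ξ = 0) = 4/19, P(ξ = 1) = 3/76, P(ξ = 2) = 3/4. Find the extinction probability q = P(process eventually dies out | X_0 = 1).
q = 16/57

The pgf is f(s) = 4/19 + 3/76·s + 3/4·s². The extinction probability q is the smallest fixed point of f in [0, 1]. Setting s = f(s):
  3/4·s² + (3/76 − 1)·s + 4/19 = 0
  3/4·s² − (4/19 + 3/4)·s + 4/19 = 0
which factors as (s − 1)·(3/4·s − 4/19) = 0, giving roots s = 1 and s = (4/19)/(3/4) = 16/57.
Mean offspring μ = 3/76 + 2·3/4 = 117/76 > 1 (supercritical), so q < 1. The extinction probability is the smaller root: q = (4/19)/(3/4) = 16/57.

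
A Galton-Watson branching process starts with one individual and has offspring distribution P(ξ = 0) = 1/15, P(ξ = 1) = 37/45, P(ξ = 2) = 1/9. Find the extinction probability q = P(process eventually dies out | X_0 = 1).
q = 3/5

The pgf is f(s) = 1/15 + 37/45·s + 1/9·s². The extinction probability q is the smallest fixed point of f in [0, 1]. Setting s = f(s):
  1/9·s² + (37/45 − 1)·s + 1/15 = 0
  1/9·s² − (1/15 + 1/9)·s + 1/15 = 0
which factors as (s − 1)·(1/9·s − 1/15) = 0, giving roots s = 1 and s = (1/15)/(1/9) = 3/5.
Mean offspring μ = 37/45 + 2·1/9 = 47/45 > 1 (supercritical), so q < 1. The extinction probability is the smaller root: q = (1/15)/(1/9) = 3/5.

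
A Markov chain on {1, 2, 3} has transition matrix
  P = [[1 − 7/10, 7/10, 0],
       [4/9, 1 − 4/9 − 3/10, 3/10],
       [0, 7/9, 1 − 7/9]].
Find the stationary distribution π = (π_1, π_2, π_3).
π = (400/1273, 630/1273, 243/1273)

This is a birth-death chain on three states, which satisfies detailed balance: π_1 · P_{12} = π_2 · P_{21} and π_2 · P_{23} = π_3 · P_{32}.
From π_1 · 7/10 = π_2 · 4/9: π_2/π_1 = (7/10)/(4/9) = 63/40.
From π_2 · 3/10 = π_3 · 7/9: π_3/π_2 = (3/10)/(7/9) = 27/70.
Take π_1 proportional to 1; then unnormalized π = (1, 63/40, 243/400). Normalize by dividing by the sum 1273/400:
  π = (400/1273, 630/1273, 243/1273).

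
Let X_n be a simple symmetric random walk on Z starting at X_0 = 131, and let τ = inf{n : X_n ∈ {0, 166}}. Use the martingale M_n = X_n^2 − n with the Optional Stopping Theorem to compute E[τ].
E[τ] = 4585

M_n = X_n^2 − n is a martingale (since E[X_{n+1}^2 | F_n] = X_n^2 + 1). By OST (τ has finite mean in a bounded region), E[M_τ] = E[M_0] = X_0^2 − 0 = 131^2 = 17161. Also E[M_τ] = E[X_τ^2] − E[τ]. The walk exits at 0 or 166, with P(hit 166 first) = 131/166, so E[X_τ^2] = 166^2 · 131/166 + 0 = 21746. Thus E[τ] = E[X_τ^2] − E[M_τ] = 21746 − 17161 = 4585 = 131(166 − 131) = 4585.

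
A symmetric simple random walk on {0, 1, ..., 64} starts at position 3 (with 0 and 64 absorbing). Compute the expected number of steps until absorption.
E[τ | X_0 = 3] = 183

Let v_k = E[τ | X_0 = k]. Boundary: v_0 = v_64 = 0. Recurrence: v_k = 1 + (v_{k-1} + v_{k+1})/2 for 1 ≤ k ≤ 63. The particular solution to v_k − (v_{k-1} + v_{k+1})/2 = 1 is v_k = −k^2. Adding homogeneous solution A + B k and matching boundaries gives v_k = k (64 − k). Substituting k = 3: v_3 = 3 · 61 = 183.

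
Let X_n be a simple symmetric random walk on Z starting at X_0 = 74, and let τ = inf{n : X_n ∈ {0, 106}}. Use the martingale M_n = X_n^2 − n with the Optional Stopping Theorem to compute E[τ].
E[τ] = 2368

M_n = X_n^2 − n is a martingale (since E[X_{n+1}^2 | F_n] = X_n^2 + 1). By OST (τ has finite mean in a bounded region), E[M_τ] = E[M_0] = X_0^2 − 0 = 74^2 = 5476. Also E[M_τ] = E[X_τ^2] − E[τ]. The walk exits at 0 or 106, with P(hit 106 first) = 74/106, so E[X_τ^2] = 106^2 · 74/106 + 0 = 7844. Thus E[τ] = E[X_τ^2] − E[M_τ] = 7844 − 5476 = 2368 = 74(106 − 74) = 2368.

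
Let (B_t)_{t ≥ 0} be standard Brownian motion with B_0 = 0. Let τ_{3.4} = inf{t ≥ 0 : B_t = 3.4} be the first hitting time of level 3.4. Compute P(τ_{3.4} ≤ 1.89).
P(τ_{3.4} ≤ 1.89) = 2(1 − Φ(3.4/√1.89)) = 2(1 − Φ(2.4731)) ≈ 0.0134

By the reflection principle for standard BM, P(τ_b ≤ t) = 2 · P(B_t ≥ b). Since B_t ~ N(0, t), P(B_t ≥ 3.4) = 1 − Φ(3.4/√t) = 1 − Φ(3.4/√1.89) = 1 − Φ(2.4731) ≈ 0.00670. Doubling: P(τ_{3.4} ≤ 1.89) ≈ 2 · 0.00670 = 0.01340 ≈ 0.0134.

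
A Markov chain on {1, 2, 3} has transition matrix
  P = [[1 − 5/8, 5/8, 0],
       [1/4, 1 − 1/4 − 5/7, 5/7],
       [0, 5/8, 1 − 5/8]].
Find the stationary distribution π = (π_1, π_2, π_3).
π = (14/89, 35/89, 40/89)

This is a birth-death chain on three states, which satisfies detailed balance: π_1 · P_{12} = π_2 · P_{21} and π_2 · P_{23} = π_3 · P_{32}.
From π_1 · 5/8 = π_2 · 1/4: π_2/π_1 = (5/8)/(1/4) = 5/2.
From π_2 · 5/7 = π_3 · 5/8: π_3/π_2 = (5/7)/(5/8) = 8/7.
Take π_1 proportional to 1; then unnormalized π = (1, 5/2, 20/7). Normalize by dividing by the sum 89/14:
  π = (14/89, 35/89, 40/89).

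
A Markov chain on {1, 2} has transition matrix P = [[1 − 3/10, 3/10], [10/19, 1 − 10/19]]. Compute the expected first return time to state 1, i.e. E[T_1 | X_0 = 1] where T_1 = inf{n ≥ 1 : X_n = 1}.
E[T_1 | X_0 = 1] = 1/π_1 = 157/100

For an irreducible recurrent Markov chain with stationary distribution π, E[T_i | X_0 = i] = 1/π_i (Kac's formula). Here π_1 = (10/19)/(3/10 + 10/19) = (10/19)/(157/190) = 100/157, so E[T_1 | X_0 = 1] = 1/π_1 = (3/10 + 10/19)/(10/19) = (157/190)/(10/19) = 157/100.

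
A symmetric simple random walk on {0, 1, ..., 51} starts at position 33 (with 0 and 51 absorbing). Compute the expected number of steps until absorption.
E[τ | X_0 = 33] = 594

Let v_k = E[τ | X_0 = k]. Boundary: v_0 = v_51 = 0. Recurrence: v_k = 1 + (v_{k-1} + v_{k+1})/2 for 1 ≤ k ≤ 50. The particular solution to v_k − (v_{k-1} + v_{k+1})/2 = 1 is v_k = −k^2. Adding homogeneous solution A + B k and matching boundaries gives v_k = k (51 − k). Substituting k = 33: v_33 = 33 · 18 = 594.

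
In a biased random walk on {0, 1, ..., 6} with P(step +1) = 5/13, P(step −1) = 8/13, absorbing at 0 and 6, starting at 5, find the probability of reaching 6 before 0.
P(hit 6 before 0) = (1 − (8/5)^5) / (1 − (8/5)^6) = 49405/82173

Let u_k denote P(reach 6 before 0 | start at k). Boundary: u_0 = 0, u_6 = 1. Recurrence: u_k = 5/13·u_{k+1} + 8/13·u_{k-1} for 1 ≤ k ≤ 5. Try u_k = A + B·r^k with r = q/p = (8/13)/(5/13) = 8/5. Substitution satisfies the recurrence; boundary conditions give:
  u_k = (1 − r^k) / (1 − r^N) = (1 − (8/5)^5) / (1 − (8/5)^6) = 49405/82173.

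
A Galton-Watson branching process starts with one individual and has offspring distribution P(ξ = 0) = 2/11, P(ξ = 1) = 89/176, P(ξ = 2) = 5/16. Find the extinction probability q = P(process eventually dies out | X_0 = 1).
q = 32/55

The pgf is f(s) = 2/11 + 89/176·s + 5/16·s². The extinction probability q is the smallest fixed point of f in [0, 1]. Setting s = f(s):
  5/16·s² + (89/176 − 1)·s + 2/11 = 0
  5/16·s² − (2/11 + 5/16)·s + 2/11 = 0
which factors as (s − 1)·(5/16·s − 2/11) = 0, giving roots s = 1 and s = (2/11)/(5/16) = 32/55.
Mean offspring μ = 89/176 + 2·5/16 = 199/176 > 1 (supercritical), so q < 1. The extinction probability is the smaller root: q = (2/11)/(5/16) = 32/55.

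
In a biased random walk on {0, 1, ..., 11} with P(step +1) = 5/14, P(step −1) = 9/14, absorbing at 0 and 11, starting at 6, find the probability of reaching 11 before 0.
P(hit 11 before 0) = (1 − (9/5)^6) / (1 − (9/5)^11) = 402981250/7833057871

Let u_k denote P(reach 11 before 0 | start at k). Boundary: u_0 = 0, u_11 = 1. Recurrence: u_k = 5/14·u_{k+1} + 9/14·u_{k-1} for 1 ≤ k ≤ 10. Try u_k = A + B·r^k with r = q/p = (9/14)/(5/14) = 9/5. Substitution satisfies the recurrence; boundary conditions give:
  u_k = (1 − r^k) / (1 − r^N) = (1 − (9/5)^6) / (1 − (9/5)^11) = 402981250/7833057871.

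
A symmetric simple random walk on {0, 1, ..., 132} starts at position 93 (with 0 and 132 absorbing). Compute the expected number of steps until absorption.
E[τ | X_0 = 93] = 3627

Let v_k = E[τ | X_0 = k]. Boundary: v_0 = v_132 = 0. Recurrence: v_k = 1 + (v_{k-1} + v_{k+1})/2 for 1 ≤ k ≤ 131. The particular solution to v_k − (v_{k-1} + v_{k+1})/2 = 1 is v_k = −k^2. Adding homogeneous solution A + B k and matching boundaries gives v_k = k (132 − k). Substituting k = 93: v_93 = 93 · 39 = 3627.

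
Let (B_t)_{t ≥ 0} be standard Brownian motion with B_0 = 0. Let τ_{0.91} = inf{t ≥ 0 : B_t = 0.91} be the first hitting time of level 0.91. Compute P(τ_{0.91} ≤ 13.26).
P(τ_{0.91} ≤ 13.26) = 2(1 − Φ(0.91/√13.26)) = 2(1 − Φ(0.2499)) ≈ 0.8027

By the reflection principle for standard BM, P(τ_b ≤ t) = 2 · P(B_t ≥ b). Since B_t ~ N(0, t), P(B_t ≥ 0.91) = 1 − Φ(0.91/√t) = 1 − Φ(0.91/√13.26) = 1 − Φ(0.2499) ≈ 0.40133. Doubling: P(τ_{0.91} ≤ 13.26) ≈ 2 · 0.40133 = 0.80266 ≈ 0.8027.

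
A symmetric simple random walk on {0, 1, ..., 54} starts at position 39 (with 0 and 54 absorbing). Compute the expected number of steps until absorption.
E[τ | X_0 = 39] = 585

Let v_k = E[τ | X_0 = k]. Boundary: v_0 = v_54 = 0. Recurrence: v_k = 1 + (v_{k-1} + v_{k+1})/2 for 1 ≤ k ≤ 53. The particular solution to v_k − (v_{k-1} + v_{k+1})/2 = 1 is v_k = −k^2. Adding homogeneous solution A + B k and matching boundaries gives v_k = k (54 − k). Substituting k = 39: v_39 = 39 · 15 = 585.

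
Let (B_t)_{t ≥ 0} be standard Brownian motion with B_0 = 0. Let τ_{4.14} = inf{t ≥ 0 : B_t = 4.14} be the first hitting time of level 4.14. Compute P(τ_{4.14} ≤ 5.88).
P(τ_{4.14} ≤ 5.88) = 2(1 − Φ(4.14/√5.88)) = 2(1 − Φ(1.7073)) ≈ 0.0878

By the reflection principle for standard BM, P(τ_b ≤ t) = 2 · P(B_t ≥ b). Since B_t ~ N(0, t), P(B_t ≥ 4.14) = 1 − Φ(4.14/√t) = 1 − Φ(4.14/√5.88) = 1 − Φ(1.7073) ≈ 0.04388. Doubling: P(τ_{4.14} ≤ 5.88) ≈ 2 · 0.04388 = 0.08776 ≈ 0.0878.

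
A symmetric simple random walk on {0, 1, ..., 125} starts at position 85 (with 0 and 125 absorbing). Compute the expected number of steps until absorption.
E[τ | X_0 = 85] = 3400

Let v_k = E[τ | X_0 = k]. Boundary: v_0 = v_125 = 0. Recurrence: v_k = 1 + (v_{k-1} + v_{k+1})/2 for 1 ≤ k ≤ 124. The particular solution to v_k − (v_{k-1} + v_{k+1})/2 = 1 is v_k = −k^2. Adding homogeneous solution A + B k and matching boundaries gives v_k = k (125 − k). Substituting k = 85: v_85 = 85 · 40 = 3400.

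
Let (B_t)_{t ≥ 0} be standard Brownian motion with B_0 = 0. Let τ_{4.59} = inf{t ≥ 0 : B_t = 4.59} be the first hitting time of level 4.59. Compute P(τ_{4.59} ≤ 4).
P(τ_{4.59} ≤ 4) = 2(1 − Φ(4.59/√4)) = 2(1 − Φ(2.2950)) ≈ 0.0217

By the reflection principle for standard BM, P(τ_b ≤ t) = 2 · P(B_t ≥ b). Since B_t ~ N(0, t), P(B_t ≥ 4.59) = 1 − Φ(4.59/√t) = 1 − Φ(4.59/√4) = 1 − Φ(2.2950) ≈ 0.01087. Doubling: P(τ_{4.59} ≤ 4) ≈ 2 · 0.01087 = 0.02174 ≈ 0.0217.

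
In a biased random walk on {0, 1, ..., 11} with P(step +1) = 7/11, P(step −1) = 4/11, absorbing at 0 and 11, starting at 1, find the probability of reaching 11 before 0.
P(hit 11 before 0) = (1 − (4/7)^1) / (1 − (4/7)^11) = 282475249/657710813

Let u_k denote P(reach 11 before 0 | start at k). Boundary: u_0 = 0, u_11 = 1. Recurrence: u_k = 7/11·u_{k+1} + 4/11·u_{k-1} for 1 ≤ k ≤ 10. Try u_k = A + B·r^k with r = q/p = (4/11)/(7/11) = 4/7. Substitution satisfies the recurrence; boundary conditions give:
  u_k = (1 − r^k) / (1 − r^N) = (1 − (4/7)^1) / (1 − (4/7)^11) = 282475249/657710813.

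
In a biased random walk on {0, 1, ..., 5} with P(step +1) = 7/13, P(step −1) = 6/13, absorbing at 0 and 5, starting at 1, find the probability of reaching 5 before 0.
P(hit 5 before 0) = (1 − (6/7)^1) / (1 − (6/7)^5) = 2401/9031

Let u_k denote P(reach 5 before 0 | start at k). Boundary: u_0 = 0, u_5 = 1. Recurrence: u_k = 7/13·u_{k+1} + 6/13·u_{k-1} for 1 ≤ k ≤ 4. Try u_k = A + B·r^k with r = q/p = (6/13)/(7/13) = 6/7. Substitution satisfies the recurrence; boundary conditions give:
  u_k = (1 − r^k) / (1 − r^N) = (1 − (6/7)^1) / (1 − (6/7)^5) = 2401/9031.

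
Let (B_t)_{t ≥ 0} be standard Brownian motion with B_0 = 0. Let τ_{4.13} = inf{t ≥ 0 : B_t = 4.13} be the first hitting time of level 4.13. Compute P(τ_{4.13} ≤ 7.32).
P(τ_{4.13} ≤ 7.32) = 2(1 − Φ(4.13/√7.32)) = 2(1 − Φ(1.5265)) ≈ 0.1269

By the reflection principle for standard BM, P(τ_b ≤ t) = 2 · P(B_t ≥ b). Since B_t ~ N(0, t), P(B_t ≥ 4.13) = 1 − Φ(4.13/√t) = 1 − Φ(4.13/√7.32) = 1 − Φ(1.5265) ≈ 0.06344. Doubling: P(τ_{4.13} ≤ 7.32) ≈ 2 · 0.06344 = 0.12688 ≈ 0.1269.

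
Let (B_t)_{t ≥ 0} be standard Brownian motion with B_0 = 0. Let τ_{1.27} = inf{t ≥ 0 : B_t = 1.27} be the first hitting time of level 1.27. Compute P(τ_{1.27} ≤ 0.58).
P(τ_{1.27} ≤ 0.58) = 2(1 − Φ(1.27/√0.58)) = 2(1 − Φ(1.6676)) ≈ 0.0954

By the reflection principle for standard BM, P(τ_b ≤ t) = 2 · P(B_t ≥ b). Since B_t ~ N(0, t), P(B_t ≥ 1.27) = 1 − Φ(1.27/√t) = 1 − Φ(1.27/√0.58) = 1 − Φ(1.6676) ≈ 0.04770. Doubling: P(τ_{1.27} ≤ 0.58) ≈ 2 · 0.04770 = 0.09540 ≈ 0.0954.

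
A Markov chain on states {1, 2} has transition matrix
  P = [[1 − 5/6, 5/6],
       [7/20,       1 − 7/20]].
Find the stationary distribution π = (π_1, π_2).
π_1 = 21/71, π_2 = 50/71

Solve πP = π with π_1 + π_2 = 1. From πP = π: π_1 · (1 − 5/6) + π_2 · 7/20 = π_1 ⇒ π_2 · 7/20 = π_1 · 5/6 ⇒ π_2/π_1 = (5/6)/(7/20) = 50/21. Together with π_1 + π_2 = 1:
  π_1 = (7/20)/(5/6 + 7/20) = (7/20)/(71/60) = 21/71,
  π_2 = (5/6)/(5/6 + 7/20) = (5/6)/(71/60) = 50/71.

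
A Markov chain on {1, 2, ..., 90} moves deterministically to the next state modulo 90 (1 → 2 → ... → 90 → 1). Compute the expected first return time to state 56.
E[T_56 | X_0 = 56] = 90

The chain cycles deterministically, so starting at state 56 it returns in exactly 90 steps. Equivalently, the stationary distribution is uniform π_j = 1/90 for every state j, so by Kac's formula E[T_56] = 1/π_56 = 90.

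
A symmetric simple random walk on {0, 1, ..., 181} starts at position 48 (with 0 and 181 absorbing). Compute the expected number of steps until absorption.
E[τ | X_0 = 48] = 6384

Let v_k = E[τ | X_0 = k]. Boundary: v_0 = v_181 = 0. Recurrence: v_k = 1 + (v_{k-1} + v_{k+1})/2 for 1 ≤ k ≤ 180. The particular solution to v_k − (v_{k-1} + v_{k+1})/2 = 1 is v_k = −k^2. Adding homogeneous solution A + B k and matching boundaries gives v_k = k (181 − k). Substituting k = 48: v_48 = 48 · 133 = 6384.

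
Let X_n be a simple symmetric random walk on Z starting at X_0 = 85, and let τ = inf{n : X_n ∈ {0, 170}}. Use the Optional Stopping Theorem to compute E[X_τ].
E[X_τ] = 85

X_n is a martingale and τ is a bounded-mean stopping time (indeed τ is finite a.s. with bounded expectation since the walk is in a bounded region). By the OST, E[X_τ] = E[X_0] = 85. Equivalently: E[X_τ] = 170 · P(hit 170 first) + 0 · P(hit 0 first) = 170 · (85/170) = 85.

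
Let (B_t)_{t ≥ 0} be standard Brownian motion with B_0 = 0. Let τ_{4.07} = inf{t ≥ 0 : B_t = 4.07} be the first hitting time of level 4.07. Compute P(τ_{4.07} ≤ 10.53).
P(τ_{4.07} ≤ 10.53) = 2(1 − Φ(4.07/√10.53)) = 2(1 − Φ(1.2542)) ≈ 0.2098

By the reflection principle for standard BM, P(τ_b ≤ t) = 2 · P(B_t ≥ b). Since B_t ~ N(0, t), P(B_t ≥ 4.07) = 1 − Φ(4.07/√t) = 1 − Φ(4.07/√10.53) = 1 − Φ(1.2542) ≈ 0.10488. Doubling: P(τ_{4.07} ≤ 10.53) ≈ 2 · 0.10488 = 0.20976 ≈ 0.2098.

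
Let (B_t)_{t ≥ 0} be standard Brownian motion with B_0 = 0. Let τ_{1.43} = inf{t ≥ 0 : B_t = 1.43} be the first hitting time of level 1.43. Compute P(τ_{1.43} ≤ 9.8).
P(τ_{1.43} ≤ 9.8) = 2(1 − Φ(1.43/√9.8)) = 2(1 − Φ(0.4568)) ≈ 0.6478

By the reflection principle for standard BM, P(τ_b ≤ t) = 2 · P(B_t ≥ b). Since B_t ~ N(0, t), P(B_t ≥ 1.43) = 1 − Φ(1.43/√t) = 1 − Φ(1.43/√9.8) = 1 − Φ(0.4568) ≈ 0.32391. Doubling: P(τ_{1.43} ≤ 9.8) ≈ 2 · 0.32391 = 0.64782 ≈ 0.6478.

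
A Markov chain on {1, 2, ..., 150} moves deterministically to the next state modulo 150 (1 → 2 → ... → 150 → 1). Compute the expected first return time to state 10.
E[T_10 | X_0 = 10] = 150

The chain cycles deterministically, so starting at state 10 it returns in exactly 150 steps. Equivalently, the stationary distribution is uniform π_j = 1/150 for every state j, so by Kac's formula E[T_10] = 1/π_10 = 150.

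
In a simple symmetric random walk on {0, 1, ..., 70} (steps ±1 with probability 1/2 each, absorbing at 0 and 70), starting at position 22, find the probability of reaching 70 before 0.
P(hit 70 before 0) = 22/70 = 11/35

Let u_k = P(hit 70 before 0 | start at k). Then u_0 = 0, u_70 = 1, and u_k = u_{k-1}/2 + u_{k+1}/2 for 1 ≤ k ≤ 69. This harmonic recurrence is solved by u_k = k/70, giving u_22 = 22/70 = 11/35.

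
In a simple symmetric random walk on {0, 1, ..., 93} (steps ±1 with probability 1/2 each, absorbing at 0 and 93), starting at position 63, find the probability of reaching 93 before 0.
P(hit 93 before 0) = 63/93 = 21/31

Let u_k = P(hit 93 before 0 | start at k). Then u_0 = 0, u_93 = 1, and u_k = u_{k-1}/2 + u_{k+1}/2 for 1 ≤ k ≤ 92. This harmonic recurrence is solved by u_k = k/93, giving u_63 = 63/93 = 21/31.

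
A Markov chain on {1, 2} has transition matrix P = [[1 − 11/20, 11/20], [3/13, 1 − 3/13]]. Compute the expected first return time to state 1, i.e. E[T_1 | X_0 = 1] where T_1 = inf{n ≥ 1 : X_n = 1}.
E[T_1 | X_0 = 1] = 1/π_1 = 203/60

For an irreducible recurrent Markov chain with stationary distribution π, E[T_i | X_0 = i] = 1/π_i (Kac's formula). Here π_1 = (3/13)/(11/20 + 3/13) = (3/13)/(203/260) = 60/203, so E[T_1 | X_0 = 1] = 1/π_1 = (11/20 + 3/13)/(3/13) = (203/260)/(3/13) = 203/60.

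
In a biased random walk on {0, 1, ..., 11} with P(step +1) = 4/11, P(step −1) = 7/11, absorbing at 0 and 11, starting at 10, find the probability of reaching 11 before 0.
P(hit 11 before 0) = (1 − (7/4)^10) / (1 − (7/4)^11) = 375235564/657710813

Let u_k denote P(reach 11 before 0 | start at k). Boundary: u_0 = 0, u_11 = 1. Recurrence: u_k = 4/11·u_{k+1} + 7/11·u_{k-1} for 1 ≤ k ≤ 10. Try u_k = A + B·r^k with r = q/p = (7/11)/(4/11) = 7/4. Substitution satisfies the recurrence; boundary conditions give:
  u_k = (1 − r^k) / (1 − r^N) = (1 − (7/4)^10) / (1 − (7/4)^11) = 375235564/657710813.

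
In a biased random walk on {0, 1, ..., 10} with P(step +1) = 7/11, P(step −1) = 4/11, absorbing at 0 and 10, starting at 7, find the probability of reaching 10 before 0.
P(hit 10 before 0) = (1 − (4/7)^7) / (1 − (4/7)^10) = 92285179/93808891

Let u_k denote P(reach 10 before 0 | start at k). Boundary: u_0 = 0, u_10 = 1. Recurrence: u_k = 7/11·u_{k+1} + 4/11·u_{k-1} for 1 ≤ k ≤ 9. Try u_k = A + B·r^k with r = q/p = (4/11)/(7/11) = 4/7. Substitution satisfies the recurrence; boundary conditions give:
  u_k = (1 − r^k) / (1 − r^N) = (1 − (4/7)^7) / (1 − (4/7)^10) = 92285179/93808891.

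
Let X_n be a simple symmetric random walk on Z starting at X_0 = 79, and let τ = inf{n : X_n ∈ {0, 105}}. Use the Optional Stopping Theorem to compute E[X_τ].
E[X_τ] = 79

X_n is a martingale and τ is a bounded-mean stopping time (indeed τ is finite a.s. with bounded expectation since the walk is in a bounded region). By the OST, E[X_τ] = E[X_0] = 79. Equivalently: E[X_τ] = 105 · P(hit 105 first) + 0 · P(hit 0 first) = 105 · (79/105) = 79.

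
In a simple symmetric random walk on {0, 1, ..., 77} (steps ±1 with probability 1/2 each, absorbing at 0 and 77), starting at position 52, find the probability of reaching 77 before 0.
P(hit 77 before 0) = 52/77

Let u_k = P(hit 77 before 0 | start at k). Then u_0 = 0, u_77 = 1, and u_k = u_{k-1}/2 + u_{k+1}/2 for 1 ≤ k ≤ 76. This harmonic recurrence is solved by u_k = k/77, giving u_52 = 52/77.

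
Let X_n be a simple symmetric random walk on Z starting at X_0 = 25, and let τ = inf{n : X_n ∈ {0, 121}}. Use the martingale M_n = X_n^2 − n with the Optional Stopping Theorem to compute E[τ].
E[τ] = 2400

M_n = X_n^2 − n is a martingale (since E[X_{n+1}^2 | F_n] = X_n^2 + 1). By OST (τ has finite mean in a bounded region), E[M_τ] = E[M_0] = X_0^2 − 0 = 25^2 = 625. Also E[M_τ] = E[X_τ^2] − E[τ]. The walk exits at 0 or 121, with P(hit 121 first) = 25/121, so E[X_τ^2] = 121^2 · 25/121 + 0 = 3025. Thus E[τ] = E[X_τ^2] − E[M_τ] = 3025 − 625 = 2400 = 25(121 − 25) = 2400.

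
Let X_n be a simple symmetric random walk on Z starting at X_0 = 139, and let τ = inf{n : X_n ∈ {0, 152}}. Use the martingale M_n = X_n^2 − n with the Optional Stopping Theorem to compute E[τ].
E[τ] = 1807

M_n = X_n^2 − n is a martingale (since E[X_{n+1}^2 | F_n] = X_n^2 + 1). By OST (τ has finite mean in a bounded region), E[M_τ] = E[M_0] = X_0^2 − 0 = 139^2 = 19321. Also E[M_τ] = E[X_τ^2] − E[τ]. The walk exits at 0 or 152, with P(hit 152 first) = 139/152, so E[X_τ^2] = 152^2 · 139/152 + 0 = 21128. Thus E[τ] = E[X_τ^2] − E[M_τ] = 21128 − 19321 = 1807 = 139(152 − 139) = 1807.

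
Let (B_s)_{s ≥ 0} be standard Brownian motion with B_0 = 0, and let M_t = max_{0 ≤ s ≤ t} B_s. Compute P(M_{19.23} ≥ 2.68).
P(M_{19.23} ≥ 2.68) = 2·P(B_{19.23} ≥ 2.68) = 2(1 − Φ(2.68/√19.23)) ≈ 0.5411

By the reflection principle for Brownian motion, P(M_t ≥ a) = 2 · P(B_t ≥ a) for a ≥ 0. Since B_t ~ N(0, t), P(B_t ≥ 2.68) = 1 − Φ(2.68/√t) = 1 − Φ(2.68/√19.23) = 1 − Φ(0.6111). So
  P(M_{19.23} ≥ 2.68) = 2(1 − Φ(0.6111)) ≈ 0.5411.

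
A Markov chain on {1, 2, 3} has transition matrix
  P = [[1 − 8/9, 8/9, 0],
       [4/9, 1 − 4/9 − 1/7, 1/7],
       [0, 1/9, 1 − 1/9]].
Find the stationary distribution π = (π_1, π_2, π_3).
π = (7/39, 14/39, 6/13)

This is a birth-death chain on three states, which satisfies detailed balance: π_1 · P_{12} = π_2 · P_{21} and π_2 · P_{23} = π_3 · P_{32}.
From π_1 · 8/9 = π_2 · 4/9: π_2/π_1 = (8/9)/(4/9) = 2.
From π_2 · 1/7 = π_3 · 1/9: π_3/π_2 = (1/7)/(1/9) = 9/7.
Take π_1 proportional to 1; then unnormalized π = (1, 2, 18/7). Normalize by dividing by the sum 39/7:
  π = (7/39, 14/39, 6/13).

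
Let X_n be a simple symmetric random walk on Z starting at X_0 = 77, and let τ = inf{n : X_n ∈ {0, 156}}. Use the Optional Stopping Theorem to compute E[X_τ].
E[X_τ] = 77

X_n is a martingale and τ is a bounded-mean stopping time (indeed τ is finite a.s. with bounded expectation since the walk is in a bounded region). By the OST, E[X_τ] = E[X_0] = 77. Equivalently: E[X_τ] = 156 · P(hit 156 first) + 0 · P(hit 0 first) = 156 · (77/156) = 77.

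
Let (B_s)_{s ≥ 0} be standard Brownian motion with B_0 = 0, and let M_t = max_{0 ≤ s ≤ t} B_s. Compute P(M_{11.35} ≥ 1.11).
P(M_{11.35} ≥ 1.11) = 2·P(B_{11.35} ≥ 1.11) = 2(1 − Φ(1.11/√11.35)) ≈ 0.7418

By the reflection principle for Brownian motion, P(M_t ≥ a) = 2 · P(B_t ≥ a) for a ≥ 0. Since B_t ~ N(0, t), P(B_t ≥ 1.11) = 1 − Φ(1.11/√t) = 1 − Φ(1.11/√11.35) = 1 − Φ(0.3295). So
  P(M_{11.35} ≥ 1.11) = 2(1 − Φ(0.3295)) ≈ 0.7418.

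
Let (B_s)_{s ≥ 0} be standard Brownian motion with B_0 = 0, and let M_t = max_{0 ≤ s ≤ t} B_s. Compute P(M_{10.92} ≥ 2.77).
P(M_{10.92} ≥ 2.77) = 2·P(B_{10.92} ≥ 2.77) = 2(1 − Φ(2.77/√10.92)) ≈ 0.4019

By the reflection principle for Brownian motion, P(M_t ≥ a) = 2 · P(B_t ≥ a) for a ≥ 0. Since B_t ~ N(0, t), P(B_t ≥ 2.77) = 1 − Φ(2.77/√t) = 1 − Φ(2.77/√10.92) = 1 − Φ(0.8382). So
  P(M_{10.92} ≥ 2.77) = 2(1 − Φ(0.8382)) ≈ 0.4019.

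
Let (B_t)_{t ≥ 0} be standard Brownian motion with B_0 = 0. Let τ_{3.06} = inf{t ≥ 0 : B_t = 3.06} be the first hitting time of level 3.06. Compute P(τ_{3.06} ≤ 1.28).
P(τ_{3.06} ≤ 1.28) = 2(1 − Φ(3.06/√1.28)) = 2(1 − Φ(2.7047)) ≈ 0.0068

By the reflection principle for standard BM, P(τ_b ≤ t) = 2 · P(B_t ≥ b). Since B_t ~ N(0, t), P(B_t ≥ 3.06) = 1 − Φ(3.06/√t) = 1 − Φ(3.06/√1.28) = 1 − Φ(2.7047) ≈ 0.00342. Doubling: P(τ_{3.06} ≤ 1.28) ≈ 2 · 0.00342 = 0.00684 ≈ 0.0068.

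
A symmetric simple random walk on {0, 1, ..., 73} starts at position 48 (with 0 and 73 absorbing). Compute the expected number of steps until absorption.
E[τ | X_0 = 48] = 1200

Let v_k = E[τ | X_0 = k]. Boundary: v_0 = v_73 = 0. Recurrence: v_k = 1 + (v_{k-1} + v_{k+1})/2 for 1 ≤ k ≤ 72. The particular solution to v_k − (v_{k-1} + v_{k+1})/2 = 1 is v_k = −k^2. Adding homogeneous solution A + B k and matching boundaries gives v_k = k (73 − k). Substituting k = 48: v_48 = 48 · 25 = 1200.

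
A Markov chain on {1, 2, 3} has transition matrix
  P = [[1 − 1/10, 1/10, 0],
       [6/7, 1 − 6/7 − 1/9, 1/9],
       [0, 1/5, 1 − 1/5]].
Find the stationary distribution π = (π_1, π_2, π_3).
π = (270/319, 63/638, 35/638)

This is a birth-death chain on three states, which satisfies detailed balance: π_1 · P_{12} = π_2 · P_{21} and π_2 · P_{23} = π_3 · P_{32}.
From π_1 · 1/10 = π_2 · 6/7: π_2/π_1 = (1/10)/(6/7) = 7/60.
From π_2 · 1/9 = π_3 · 1/5: π_3/π_2 = (1/9)/(1/5) = 5/9.
Take π_1 proportional to 1; then unnormalized π = (1, 7/60, 7/108). Normalize by dividing by the sum 319/270:
  π = (270/319, 63/638, 35/638).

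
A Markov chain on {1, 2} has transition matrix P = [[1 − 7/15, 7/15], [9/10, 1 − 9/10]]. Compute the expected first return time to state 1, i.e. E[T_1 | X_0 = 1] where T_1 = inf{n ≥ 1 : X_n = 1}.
E[T_1 | X_0 = 1] = 1/π_1 = 41/27

For an irreducible recurrent Markov chain with stationary distribution π, E[T_i | X_0 = i] = 1/π_i (Kac's formula). Here π_1 = (9/10)/(7/15 + 9/10) = (9/10)/(41/30) = 27/41, so E[T_1 | X_0 = 1] = 1/π_1 = (7/15 + 9/10)/(9/10) = (41/30)/(9/10) = 41/27.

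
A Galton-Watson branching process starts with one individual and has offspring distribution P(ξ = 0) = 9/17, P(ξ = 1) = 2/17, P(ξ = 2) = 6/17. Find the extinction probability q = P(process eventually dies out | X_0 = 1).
q = 1

Mean offspring μ = 0·9/17 + 1·2/17 + 2·6/17 = 14/17 ≤ 1. For μ ≤ 1 with offspring not concentrated at 1, the Galton-Watson process goes extinct almost surely, so q = 1.
(Algebraic check: The pgf is f(s) = 9/17 + 2/17·s + 6/17·s². The extinction probability q is the smallest fixed point of f in [0, 1]. Setting s = f(s):
  6/17·s² + (2/17 − 1)·s + 9/17 = 0
  6/17·s² − (9/17 + 6/17)·s + 9/17 = 0
which factors as (s − 1)·(6/17·s − 9/17) = 0, giving roots s = 1 and s = (9/17)/(6/17) = 3/2. Since 3/2 ≥ 1, the smallest root in [0, 1] is s = 1.)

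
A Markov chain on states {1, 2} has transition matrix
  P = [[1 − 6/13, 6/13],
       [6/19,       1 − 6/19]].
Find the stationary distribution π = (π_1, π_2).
π_1 = 13/32, π_2 = 19/32

Solve πP = π with π_1 + π_2 = 1. From πP = π: π_1 · (1 − 6/13) + π_2 · 6/19 = π_1 ⇒ π_2 · 6/19 = π_1 · 6/13 ⇒ π_2/π_1 = (6/13)/(6/19) = 19/13. Together with π_1 + π_2 = 1:
  π_1 = (6/19)/(6/13 + 6/19) = (6/19)/(192/247) = 13/32,
  π_2 = (6/13)/(6/13 + 6/19) = (6/13)/(192/247) = 19/32.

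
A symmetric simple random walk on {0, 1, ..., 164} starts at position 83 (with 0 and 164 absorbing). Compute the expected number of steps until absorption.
E[τ | X_0 = 83] = 6723

Let v_k = E[τ | X_0 = k]. Boundary: v_0 = v_164 = 0. Recurrence: v_k = 1 + (v_{k-1} + v_{k+1})/2 for 1 ≤ k ≤ 163. The particular solution to v_k − (v_{k-1} + v_{k+1})/2 = 1 is v_k = −k^2. Adding homogeneous solution A + B k and matching boundaries gives v_k = k (164 − k). Substituting k = 83: v_83 = 83 · 81 = 6723.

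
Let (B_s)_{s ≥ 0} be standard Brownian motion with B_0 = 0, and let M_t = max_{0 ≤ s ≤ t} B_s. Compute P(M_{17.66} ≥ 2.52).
P(M_{17.66} ≥ 2.52) = 2·P(B_{17.66} ≥ 2.52) = 2(1 − Φ(2.52/√17.66)) ≈ 0.5487

By the reflection principle for Brownian motion, P(M_t ≥ a) = 2 · P(B_t ≥ a) for a ≥ 0. Since B_t ~ N(0, t), P(B_t ≥ 2.52) = 1 − Φ(2.52/√t) = 1 − Φ(2.52/√17.66) = 1 − Φ(0.5997). So
  P(M_{17.66} ≥ 2.52) = 2(1 − Φ(0.5997)) ≈ 0.5487.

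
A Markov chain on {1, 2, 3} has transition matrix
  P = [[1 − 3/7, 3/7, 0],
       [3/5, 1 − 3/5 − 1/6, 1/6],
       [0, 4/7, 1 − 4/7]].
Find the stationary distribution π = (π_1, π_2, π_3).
π = (168/323, 120/323, 35/323)

This is a birth-death chain on three states, which satisfies detailed balance: π_1 · P_{12} = π_2 · P_{21} and π_2 · P_{23} = π_3 · P_{32}.
From π_1 · 3/7 = π_2 · 3/5: π_2/π_1 = (3/7)/(3/5) = 5/7.
From π_2 · 1/6 = π_3 · 4/7: π_3/π_2 = (1/6)/(4/7) = 7/24.
Take π_1 proportional to 1; then unnormalized π = (1, 5/7, 5/24). Normalize by dividing by the sum 323/168:
  π = (168/323, 120/323, 35/323).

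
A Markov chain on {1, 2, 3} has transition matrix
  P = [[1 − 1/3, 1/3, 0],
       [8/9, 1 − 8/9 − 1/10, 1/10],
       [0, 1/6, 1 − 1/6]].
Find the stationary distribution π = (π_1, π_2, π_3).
π = (5/8, 15/64, 9/64)

This is a birth-death chain on three states, which satisfies detailed balance: π_1 · P_{12} = π_2 · P_{21} and π_2 · P_{23} = π_3 · P_{32}.
From π_1 · 1/3 = π_2 · 8/9: π_2/π_1 = (1/3)/(8/9) = 3/8.
From π_2 · 1/10 = π_3 · 1/6: π_3/π_2 = (1/10)/(1/6) = 3/5.
Take π_1 proportional to 1; then unnormalized π = (1, 3/8, 9/40). Normalize by dividing by the sum 8/5:
  π = (5/8, 15/64, 9/64).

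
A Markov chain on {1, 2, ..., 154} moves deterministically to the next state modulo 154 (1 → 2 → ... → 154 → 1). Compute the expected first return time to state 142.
E[T_142 | X_0 = 142] = 154

The chain cycles deterministically, so starting at state 142 it returns in exactly 154 steps. Equivalently, the stationary distribution is uniform π_j = 1/154 for every state j, so by Kac's formula E[T_142] = 1/π_142 = 154.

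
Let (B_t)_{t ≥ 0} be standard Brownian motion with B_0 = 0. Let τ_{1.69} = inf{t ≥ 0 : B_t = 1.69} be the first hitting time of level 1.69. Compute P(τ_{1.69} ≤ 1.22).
P(τ_{1.69} ≤ 1.22) = 2(1 − Φ(1.69/√1.22)) = 2(1 − Φ(1.5301)) ≈ 0.1260

By the reflection principle for standard BM, P(τ_b ≤ t) = 2 · P(B_t ≥ b). Since B_t ~ N(0, t), P(B_t ≥ 1.69) = 1 − Φ(1.69/√t) = 1 − Φ(1.69/√1.22) = 1 − Φ(1.5301) ≈ 0.06300. Doubling: P(τ_{1.69} ≤ 1.22) ≈ 2 · 0.06300 = 0.12600 ≈ 0.1260.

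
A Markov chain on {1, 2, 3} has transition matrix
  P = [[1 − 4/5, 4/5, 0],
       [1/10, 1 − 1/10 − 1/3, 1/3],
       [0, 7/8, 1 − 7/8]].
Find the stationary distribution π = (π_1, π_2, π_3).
π = (21/253, 168/253, 64/253)

This is a birth-death chain on three states, which satisfies detailed balance: π_1 · P_{12} = π_2 · P_{21} and π_2 · P_{23} = π_3 · P_{32}.
From π_1 · 4/5 = π_2 · 1/10: π_2/π_1 = (4/5)/(1/10) = 8.
From π_2 · 1/3 = π_3 · 7/8: π_3/π_2 = (1/3)/(7/8) = 8/21.
Take π_1 proportional to 1; then unnormalized π = (1, 8, 64/21). Normalize by dividing by the sum 253/21:
  π = (21/253, 168/253, 64/253).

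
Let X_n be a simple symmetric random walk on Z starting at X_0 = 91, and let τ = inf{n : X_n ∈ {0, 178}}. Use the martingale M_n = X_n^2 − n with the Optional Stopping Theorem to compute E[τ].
E[τ] = 7917

M_n = X_n^2 − n is a martingale (since E[X_{n+1}^2 | F_n] = X_n^2 + 1). By OST (τ has finite mean in a bounded region), E[M_τ] = E[M_0] = X_0^2 − 0 = 91^2 = 8281. Also E[M_τ] = E[X_τ^2] − E[τ]. The walk exits at 0 or 178, with P(hit 178 first) = 91/178, so E[X_τ^2] = 178^2 · 91/178 + 0 = 16198. Thus E[τ] = E[X_τ^2] − E[M_τ] = 16198 − 8281 = 7917 = 91(178 − 91) = 7917.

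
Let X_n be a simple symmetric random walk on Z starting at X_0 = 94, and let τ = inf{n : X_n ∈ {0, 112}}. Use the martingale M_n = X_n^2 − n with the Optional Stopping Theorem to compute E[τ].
E[τ] = 1692

M_n = X_n^2 − n is a martingale (since E[X_{n+1}^2 | F_n] = X_n^2 + 1). By OST (τ has finite mean in a bounded region), E[M_τ] = E[M_0] = X_0^2 − 0 = 94^2 = 8836. Also E[M_τ] = E[X_τ^2] − E[τ]. The walk exits at 0 or 112, with P(hit 112 first) = 94/112, so E[X_τ^2] = 112^2 · 94/112 + 0 = 10528. Thus E[τ] = E[X_τ^2] − E[M_τ] = 10528 − 8836 = 1692 = 94(112 − 94) = 1692.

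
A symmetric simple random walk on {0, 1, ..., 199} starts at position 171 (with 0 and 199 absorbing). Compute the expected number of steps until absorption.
E[τ | X_0 = 171] = 4788

Let v_k = E[τ | X_0 = k]. Boundary: v_0 = v_199 = 0. Recurrence: v_k = 1 + (v_{k-1} + v_{k+1})/2 for 1 ≤ k ≤ 198. The particular solution to v_k − (v_{k-1} + v_{k+1})/2 = 1 is v_k = −k^2. Adding homogeneous solution A + B k and matching boundaries gives v_k = k (199 − k). Substituting k = 171: v_171 = 171 · 28 = 4788.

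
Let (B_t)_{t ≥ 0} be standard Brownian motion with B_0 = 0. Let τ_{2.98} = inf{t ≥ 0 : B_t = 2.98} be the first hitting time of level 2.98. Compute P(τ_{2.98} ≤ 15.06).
P(τ_{2.98} ≤ 15.06) = 2(1 − Φ(2.98/√15.06)) = 2(1 − Φ(0.7679)) ≈ 0.4425

By the reflection principle for standard BM, P(τ_b ≤ t) = 2 · P(B_t ≥ b). Since B_t ~ N(0, t), P(B_t ≥ 2.98) = 1 − Φ(2.98/√t) = 1 − Φ(2.98/√15.06) = 1 − Φ(0.7679) ≈ 0.22127. Doubling: P(τ_{2.98} ≤ 15.06) ≈ 2 · 0.22127 = 0.44254 ≈ 0.4425.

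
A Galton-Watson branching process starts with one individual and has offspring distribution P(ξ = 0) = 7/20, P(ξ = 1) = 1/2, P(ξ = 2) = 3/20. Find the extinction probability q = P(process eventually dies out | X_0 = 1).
q = 1

Mean offspring μ = 0·7/20 + 1·1/2 + 2·3/20 = 4/5 ≤ 1. For μ ≤ 1 with offspring not concentrated at 1, the Galton-Watson process goes extinct almost surely, so q = 1.
(Algebraic check: The pgf is f(s) = 7/20 + 1/2·s + 3/20·s². The extinction probability q is the smallest fixed point of f in [0, 1]. Setting s = f(s):
  3/20·s² + (1/2 − 1)·s + 7/20 = 0
  3/20·s² − (7/20 + 3/20)·s + 7/20 = 0
which factors as (s − 1)·(3/20·s − 7/20) = 0, giving roots s = 1 and s = (7/20)/(3/20) = 7/3. Since 7/3 ≥ 1, the smallest root in [0, 1] is s = 1.)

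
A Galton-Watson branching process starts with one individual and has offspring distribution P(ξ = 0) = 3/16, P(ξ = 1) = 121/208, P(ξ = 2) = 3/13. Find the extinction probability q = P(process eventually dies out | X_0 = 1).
q = 13/16

The pgf is f(s) = 3/16 + 121/208·s + 3/13·s². The extinction probability q is the smallest fixed point of f in [0, 1]. Setting s = f(s):
  3/13·s² + (121/208 − 1)·s + 3/16 = 0
  3/13·s² − (3/16 + 3/13)·s + 3/16 = 0
which factors as (s − 1)·(3/13·s − 3/16) = 0, giving roots s = 1 and s = (3/16)/(3/13) = 13/16.
Mean offspring μ = 121/208 + 2·3/13 = 217/208 > 1 (supercritical), so q < 1. The extinction probability is the smaller root: q = (3/16)/(3/13) = 13/16.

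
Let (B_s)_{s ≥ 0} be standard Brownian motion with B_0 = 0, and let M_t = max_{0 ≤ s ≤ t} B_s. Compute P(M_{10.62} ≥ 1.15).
P(M_{10.62} ≥ 1.15) = 2·P(B_{10.62} ≥ 1.15) = 2(1 − Φ(1.15/√10.62)) ≈ 0.7242

By the reflection principle for Brownian motion, P(M_t ≥ a) = 2 · P(B_t ≥ a) for a ≥ 0. Since B_t ~ N(0, t), P(B_t ≥ 1.15) = 1 − Φ(1.15/√t) = 1 − Φ(1.15/√10.62) = 1 − Φ(0.3529). So
  P(M_{10.62} ≥ 1.15) = 2(1 − Φ(0.3529)) ≈ 0.7242.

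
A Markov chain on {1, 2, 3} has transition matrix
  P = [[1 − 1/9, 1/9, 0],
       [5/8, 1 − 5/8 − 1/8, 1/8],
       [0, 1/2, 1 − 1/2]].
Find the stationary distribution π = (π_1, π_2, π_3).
π = (9/11, 8/55, 2/55)

This is a birth-death chain on three states, which satisfies detailed balance: π_1 · P_{12} = π_2 · P_{21} and π_2 · P_{23} = π_3 · P_{32}.
From π_1 · 1/9 = π_2 · 5/8: π_2/π_1 = (1/9)/(5/8) = 8/45.
From π_2 · 1/8 = π_3 · 1/2: π_3/π_2 = (1/8)/(1/2) = 1/4.
Take π_1 proportional to 1; then unnormalized π = (1, 8/45, 2/45). Normalize by dividing by the sum 11/9:
  π = (9/11, 8/55, 2/55).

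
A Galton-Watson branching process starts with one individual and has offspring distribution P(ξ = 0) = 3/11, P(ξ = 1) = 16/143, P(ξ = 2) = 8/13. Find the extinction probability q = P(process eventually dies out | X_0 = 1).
q = 39/88

The pgf is f(s) = 3/11 + 16/143·s + 8/13·s². The extinction probability q is the smallest fixed point of f in [0, 1]. Setting s = f(s):
  8/13·s² + (16/143 − 1)·s + 3/11 = 0
  8/13·s² − (3/11 + 8/13)·s + 3/11 = 0
which factors as (s − 1)·(8/13·s − 3/11) = 0, giving roots s = 1 and s = (3/11)/(8/13) = 39/88.
Mean offspring μ = 16/143 + 2·8/13 = 192/143 > 1 (supercritical), so q < 1. The extinction probability is the smaller root: q = (3/11)/(8/13) = 39/88.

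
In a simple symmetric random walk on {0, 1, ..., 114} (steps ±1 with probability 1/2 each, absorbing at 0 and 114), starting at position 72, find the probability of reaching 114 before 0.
P(hit 114 before 0) = 72/114 = 12/19

Let u_k = P(hit 114 before 0 | start at k). Then u_0 = 0, u_114 = 1, and u_k = u_{k-1}/2 + u_{k+1}/2 for 1 ≤ k ≤ 113. This harmonic recurrence is solved by u_k = k/114, giving u_72 = 72/114 = 12/19.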